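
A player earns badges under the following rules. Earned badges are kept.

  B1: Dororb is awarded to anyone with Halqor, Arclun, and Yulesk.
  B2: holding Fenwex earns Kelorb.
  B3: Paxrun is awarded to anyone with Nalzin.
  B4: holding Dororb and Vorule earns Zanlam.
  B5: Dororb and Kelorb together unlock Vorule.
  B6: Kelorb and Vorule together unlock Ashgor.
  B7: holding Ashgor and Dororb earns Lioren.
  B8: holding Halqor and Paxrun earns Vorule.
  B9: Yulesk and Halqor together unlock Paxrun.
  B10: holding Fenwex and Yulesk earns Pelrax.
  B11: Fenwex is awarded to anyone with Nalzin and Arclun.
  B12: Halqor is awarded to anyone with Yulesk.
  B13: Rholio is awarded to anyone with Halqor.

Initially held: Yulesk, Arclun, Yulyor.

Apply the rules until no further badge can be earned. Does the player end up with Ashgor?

No

Ashgor would need Kelorb and Vorule (B6), but Kelorb is never earned.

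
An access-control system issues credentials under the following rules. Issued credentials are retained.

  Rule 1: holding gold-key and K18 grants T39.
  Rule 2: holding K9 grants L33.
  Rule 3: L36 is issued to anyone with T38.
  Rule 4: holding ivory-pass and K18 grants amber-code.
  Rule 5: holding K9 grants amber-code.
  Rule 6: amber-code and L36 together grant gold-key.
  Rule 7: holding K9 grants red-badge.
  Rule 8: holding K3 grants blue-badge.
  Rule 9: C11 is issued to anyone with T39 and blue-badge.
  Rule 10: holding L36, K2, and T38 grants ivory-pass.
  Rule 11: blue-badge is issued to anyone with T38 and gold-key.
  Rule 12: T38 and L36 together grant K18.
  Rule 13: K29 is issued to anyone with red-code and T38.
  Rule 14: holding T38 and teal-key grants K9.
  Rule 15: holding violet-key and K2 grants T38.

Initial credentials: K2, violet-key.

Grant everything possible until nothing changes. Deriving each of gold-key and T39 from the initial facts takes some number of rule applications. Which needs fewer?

gold-key

gold-key: Holding violet-key and K2 grants T38 (Rule 15). Holding T38 grants L36 (Rule 3). Holding L36, K2, and T38 grants ivory-pass (Rule 10). Holding T38 and L36 grants K18 (Rule 12). Holding ivory-pass and K18 grants amber-code (Rule 4). Holding amber-code and L36 grants gold-key (Rule 6). [6 rule applications]
T39: Holding violet-key and K2 grants T38 (Rule 15). Holding T38 grants L36 (Rule 3). Holding L36, K2, and T38 grants ivory-pass (Rule 10). Holding T38 and L36 grants K18 (Rule 12). Holding ivory-pass and K18 grants amber-code (Rule 4). Holding amber-code and L36 grants gold-key (Rule 6). Holding gold-key and K18 grants T39 (Rule 1). [7 rule applications]
gold-key needs fewer.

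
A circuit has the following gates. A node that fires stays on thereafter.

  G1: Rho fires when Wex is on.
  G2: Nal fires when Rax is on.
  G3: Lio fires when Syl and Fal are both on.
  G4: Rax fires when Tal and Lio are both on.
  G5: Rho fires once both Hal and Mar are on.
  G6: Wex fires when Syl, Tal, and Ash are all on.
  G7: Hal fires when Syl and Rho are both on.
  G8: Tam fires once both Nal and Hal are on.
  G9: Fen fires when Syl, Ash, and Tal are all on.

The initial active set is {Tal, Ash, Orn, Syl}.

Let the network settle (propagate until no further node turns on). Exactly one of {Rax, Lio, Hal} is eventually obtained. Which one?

Hal

G6: Syl, Tal, and Ash on → Wex on.
Wex is on, so Rho fires (G1).
G7: Syl and Rho on → Hal on.
Lio would need Syl and Fal (G3), but Fal never turns on. Rax would need Tal and Lio (G4), but Lio never turns on.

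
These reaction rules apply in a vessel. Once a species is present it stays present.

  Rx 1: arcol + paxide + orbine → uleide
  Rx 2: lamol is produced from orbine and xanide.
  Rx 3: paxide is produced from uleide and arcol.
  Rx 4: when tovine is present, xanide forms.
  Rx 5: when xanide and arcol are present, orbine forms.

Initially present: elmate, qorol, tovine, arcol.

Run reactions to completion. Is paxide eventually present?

No

paxide would need uleide and arcol (Rx 3), but uleide never forms.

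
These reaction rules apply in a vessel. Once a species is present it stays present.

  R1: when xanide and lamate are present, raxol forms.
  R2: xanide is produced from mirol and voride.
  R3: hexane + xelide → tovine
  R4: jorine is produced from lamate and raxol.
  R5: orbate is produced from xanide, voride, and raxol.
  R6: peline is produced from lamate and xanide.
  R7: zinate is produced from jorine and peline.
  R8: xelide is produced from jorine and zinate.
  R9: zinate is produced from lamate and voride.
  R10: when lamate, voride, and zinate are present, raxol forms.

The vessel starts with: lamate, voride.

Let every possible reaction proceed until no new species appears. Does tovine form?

tovine would need hexane and xelide (R3), but hexane never forms.

No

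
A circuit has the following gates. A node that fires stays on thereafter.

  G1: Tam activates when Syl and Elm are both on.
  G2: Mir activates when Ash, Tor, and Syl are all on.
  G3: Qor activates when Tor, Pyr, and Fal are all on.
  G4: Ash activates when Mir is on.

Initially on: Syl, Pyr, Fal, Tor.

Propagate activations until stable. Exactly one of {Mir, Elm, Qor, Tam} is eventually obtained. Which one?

Tor, Pyr, and Fal are on, so Qor activates (G3).
Tam would need Syl and Elm (G1), but Elm never turns on. Mir would need Ash, Tor, and Syl (G2), but Ash never turns on. No rule produces Elm, and it is not given.

Qor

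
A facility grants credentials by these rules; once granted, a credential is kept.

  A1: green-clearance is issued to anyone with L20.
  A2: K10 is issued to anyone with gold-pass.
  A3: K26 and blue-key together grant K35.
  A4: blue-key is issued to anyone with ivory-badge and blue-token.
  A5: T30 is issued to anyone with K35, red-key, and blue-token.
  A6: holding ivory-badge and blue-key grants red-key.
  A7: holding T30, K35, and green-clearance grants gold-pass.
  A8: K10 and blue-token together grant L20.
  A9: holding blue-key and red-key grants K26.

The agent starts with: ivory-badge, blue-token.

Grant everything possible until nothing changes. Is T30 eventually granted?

Yes

Holding ivory-badge and blue-token grants blue-key (A4).
Holding ivory-badge and blue-key grants red-key (A6).
Holding blue-key and red-key grants K26 (A9).
Holding K26 and blue-key grants K35 (A3).
Holding K35, red-key, and blue-token grants T30 (A5).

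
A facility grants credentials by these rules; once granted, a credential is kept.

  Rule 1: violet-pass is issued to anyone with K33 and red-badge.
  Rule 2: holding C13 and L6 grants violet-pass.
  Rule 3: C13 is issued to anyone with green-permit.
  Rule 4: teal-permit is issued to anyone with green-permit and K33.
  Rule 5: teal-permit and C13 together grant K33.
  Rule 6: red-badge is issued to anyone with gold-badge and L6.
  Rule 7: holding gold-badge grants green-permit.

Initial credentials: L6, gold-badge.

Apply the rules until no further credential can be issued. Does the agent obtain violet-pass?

Holding gold-badge grants green-permit (Rule 7).
Holding green-permit grants C13 (Rule 3).
Holding C13 and L6 grants violet-pass (Rule 2).

Yes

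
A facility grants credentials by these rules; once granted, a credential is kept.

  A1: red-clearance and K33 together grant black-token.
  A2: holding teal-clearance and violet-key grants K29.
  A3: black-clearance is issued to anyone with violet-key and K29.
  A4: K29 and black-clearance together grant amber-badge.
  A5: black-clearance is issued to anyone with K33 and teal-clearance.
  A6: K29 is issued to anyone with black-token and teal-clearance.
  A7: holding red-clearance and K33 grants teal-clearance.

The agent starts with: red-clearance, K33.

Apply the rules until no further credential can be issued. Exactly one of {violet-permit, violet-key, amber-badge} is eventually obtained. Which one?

Holding red-clearance and K33 grants black-token (A1).
Holding red-clearance and K33 grants teal-clearance (A7).
Holding black-token and teal-clearance grants K29 (A6).
Holding K33 and teal-clearance grants black-clearance (A5).
Holding K29 and black-clearance grants amber-badge (A4).
No rule produces violet-permit, and it is not given. No rule produces violet-key, and it is not given.

amber-badge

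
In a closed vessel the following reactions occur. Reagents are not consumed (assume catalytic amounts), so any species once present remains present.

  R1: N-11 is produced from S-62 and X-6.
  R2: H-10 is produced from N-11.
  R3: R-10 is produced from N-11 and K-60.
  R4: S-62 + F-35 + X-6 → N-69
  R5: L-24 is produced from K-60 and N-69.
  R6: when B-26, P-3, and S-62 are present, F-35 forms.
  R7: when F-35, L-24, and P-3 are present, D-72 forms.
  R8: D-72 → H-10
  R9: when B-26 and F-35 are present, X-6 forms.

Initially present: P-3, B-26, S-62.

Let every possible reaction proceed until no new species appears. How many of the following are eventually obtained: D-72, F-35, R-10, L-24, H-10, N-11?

B-26, P-3, and S-62 present → F-35 forms (R6).
B-26 and F-35 present → X-6 forms (R9).
S-62 and X-6 present → N-11 forms (R1).
N-11 present → H-10 forms (R2).
D-72 would need F-35, L-24, and P-3 (R7), but L-24 never forms.
F-35: reached.
R-10 would need N-11 and K-60 (R3), but K-60 never forms.
L-24 would need K-60 and N-69 (R5), but K-60 never forms.
H-10: reached.
N-11: reached.
Reached: F-35, H-10, and N-11 — 3 of the 6.

3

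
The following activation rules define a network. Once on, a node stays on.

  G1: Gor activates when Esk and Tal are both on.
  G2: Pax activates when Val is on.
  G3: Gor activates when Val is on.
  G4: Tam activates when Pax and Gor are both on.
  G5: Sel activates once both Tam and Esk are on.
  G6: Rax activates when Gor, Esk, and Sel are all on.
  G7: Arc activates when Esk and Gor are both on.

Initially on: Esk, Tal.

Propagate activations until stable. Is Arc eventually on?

Yes

G1: Esk and Tal on → Gor on.
Esk and Gor are on, so Arc activates (G7).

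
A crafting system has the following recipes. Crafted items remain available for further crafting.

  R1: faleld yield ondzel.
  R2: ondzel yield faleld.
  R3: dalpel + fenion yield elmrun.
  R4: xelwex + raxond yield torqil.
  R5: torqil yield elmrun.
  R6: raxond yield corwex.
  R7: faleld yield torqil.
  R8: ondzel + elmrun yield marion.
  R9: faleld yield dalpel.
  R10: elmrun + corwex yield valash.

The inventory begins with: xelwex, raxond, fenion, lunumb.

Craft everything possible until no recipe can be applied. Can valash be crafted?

Yes

raxond → corwex (R6).
xelwex + raxond → torqil (R4).
Using R5, torqil makes elmrun.
Using R10, elmrun and corwex make valash.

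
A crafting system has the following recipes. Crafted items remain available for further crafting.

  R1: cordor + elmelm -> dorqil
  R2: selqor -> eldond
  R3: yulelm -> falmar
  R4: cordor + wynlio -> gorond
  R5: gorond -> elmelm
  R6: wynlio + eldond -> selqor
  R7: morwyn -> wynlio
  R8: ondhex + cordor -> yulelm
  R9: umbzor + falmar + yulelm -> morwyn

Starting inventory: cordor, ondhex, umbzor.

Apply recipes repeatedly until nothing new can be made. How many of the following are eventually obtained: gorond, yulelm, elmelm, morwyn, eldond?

4

Using R8, ondhex and cordor make yulelm.
yulelm -> falmar (R3).
umbzor + falmar + yulelm -> morwyn (R9).
Using R7, morwyn makes wynlio.
cordor + wynlio -> gorond (R4).
gorond -> elmelm (R5).
gorond: reached.
yulelm: reached.
elmelm: reached.
morwyn: reached.
eldond would need selqor (R2), but selqor is never obtained.
Reached: gorond, yulelm, elmelm, and morwyn — 4 of the 5.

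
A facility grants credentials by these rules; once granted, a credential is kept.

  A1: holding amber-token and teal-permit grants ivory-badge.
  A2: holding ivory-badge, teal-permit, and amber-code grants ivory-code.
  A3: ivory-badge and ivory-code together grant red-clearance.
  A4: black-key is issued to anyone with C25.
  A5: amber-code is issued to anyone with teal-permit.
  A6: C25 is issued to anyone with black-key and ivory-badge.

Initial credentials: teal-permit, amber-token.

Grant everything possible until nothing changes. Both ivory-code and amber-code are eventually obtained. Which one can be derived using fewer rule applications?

amber-code: Holding teal-permit grants amber-code (A5). [1 rule application]
ivory-code: Holding amber-token and teal-permit grants ivory-badge (A1). Holding teal-permit grants amber-code (A5). Holding ivory-badge, teal-permit, and amber-code grants ivory-code (A2). [3 rule applications]
amber-code needs fewer.

amber-code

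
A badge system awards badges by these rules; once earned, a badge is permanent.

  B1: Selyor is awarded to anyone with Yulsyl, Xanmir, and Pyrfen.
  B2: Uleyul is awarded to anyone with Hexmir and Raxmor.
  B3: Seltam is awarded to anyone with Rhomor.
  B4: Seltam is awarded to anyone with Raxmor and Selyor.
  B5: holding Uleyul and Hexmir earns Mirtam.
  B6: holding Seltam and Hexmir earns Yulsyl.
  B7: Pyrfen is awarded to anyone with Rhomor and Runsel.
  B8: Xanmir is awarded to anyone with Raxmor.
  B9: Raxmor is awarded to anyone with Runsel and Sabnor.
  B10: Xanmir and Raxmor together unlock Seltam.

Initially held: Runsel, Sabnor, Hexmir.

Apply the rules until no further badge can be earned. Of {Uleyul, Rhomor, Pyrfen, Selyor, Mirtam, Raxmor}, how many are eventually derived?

3

With Runsel and Sabnor, Raxmor is earned (B9).
With Hexmir and Raxmor, Uleyul is earned (B2).
With Uleyul and Hexmir, Mirtam is earned (B5).
Uleyul: reached.
No rule produces Rhomor, and it is not given.
Pyrfen would need Rhomor and Runsel (B7), but Rhomor is never earned.
Selyor would need Yulsyl, Xanmir, and Pyrfen (B1), but Pyrfen is never earned.
Mirtam: reached.
Raxmor: reached.
Reached: Uleyul, Mirtam, and Raxmor — 3 of the 6.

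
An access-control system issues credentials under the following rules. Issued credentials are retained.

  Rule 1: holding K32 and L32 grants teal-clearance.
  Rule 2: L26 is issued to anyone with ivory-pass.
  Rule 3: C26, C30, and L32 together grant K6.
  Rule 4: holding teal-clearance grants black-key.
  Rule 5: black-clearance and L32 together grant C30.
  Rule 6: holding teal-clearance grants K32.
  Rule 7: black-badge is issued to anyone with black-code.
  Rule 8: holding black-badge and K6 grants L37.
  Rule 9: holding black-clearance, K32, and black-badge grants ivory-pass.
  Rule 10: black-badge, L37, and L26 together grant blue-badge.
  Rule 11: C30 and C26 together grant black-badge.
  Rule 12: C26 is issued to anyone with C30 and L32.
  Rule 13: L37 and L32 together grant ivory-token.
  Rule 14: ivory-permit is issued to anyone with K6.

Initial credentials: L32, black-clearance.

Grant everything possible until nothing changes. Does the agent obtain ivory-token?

Holding black-clearance and L32 grants C30 (Rule 5).
Holding C30 and L32 grants C26 (Rule 12).
Holding C26, C30, and L32 grants K6 (Rule 3).
Holding C30 and C26 grants black-badge (Rule 11).
Holding black-badge and K6 grants L37 (Rule 8).
Holding L37 and L32 grants ivory-token (Rule 13).

Yes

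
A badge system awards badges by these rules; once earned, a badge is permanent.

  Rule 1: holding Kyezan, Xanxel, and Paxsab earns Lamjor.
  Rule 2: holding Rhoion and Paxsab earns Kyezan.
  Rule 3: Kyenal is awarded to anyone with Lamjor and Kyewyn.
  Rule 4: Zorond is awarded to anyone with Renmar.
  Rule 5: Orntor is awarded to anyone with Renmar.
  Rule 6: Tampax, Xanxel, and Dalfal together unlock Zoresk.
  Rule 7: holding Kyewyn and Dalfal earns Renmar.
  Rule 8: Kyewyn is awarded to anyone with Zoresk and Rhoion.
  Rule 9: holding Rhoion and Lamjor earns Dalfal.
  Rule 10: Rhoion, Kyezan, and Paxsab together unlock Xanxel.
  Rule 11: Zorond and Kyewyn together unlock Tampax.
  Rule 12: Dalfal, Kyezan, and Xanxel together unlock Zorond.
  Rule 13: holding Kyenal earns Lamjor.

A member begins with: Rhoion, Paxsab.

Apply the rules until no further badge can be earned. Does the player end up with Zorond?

Yes

With Rhoion and Paxsab, Kyezan is earned (Rule 2).
With Rhoion, Kyezan, and Paxsab, Xanxel is earned (Rule 10).
With Kyezan, Xanxel, and Paxsab, Lamjor is earned (Rule 1).
With Rhoion and Lamjor, Dalfal is earned (Rule 9).
With Dalfal, Kyezan, and Xanxel, Zorond is earned (Rule 12).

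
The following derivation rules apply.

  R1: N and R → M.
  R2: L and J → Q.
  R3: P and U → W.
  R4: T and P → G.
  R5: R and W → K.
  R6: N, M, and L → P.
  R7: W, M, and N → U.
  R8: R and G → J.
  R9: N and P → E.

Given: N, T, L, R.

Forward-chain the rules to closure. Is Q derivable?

N and R hold, so M follows (R1).
N, M, and L hold, so P follows (R6).
From T and P, R4 gives G.
R and G hold, so J follows (R8).
From L and J, R2 gives Q.

Yes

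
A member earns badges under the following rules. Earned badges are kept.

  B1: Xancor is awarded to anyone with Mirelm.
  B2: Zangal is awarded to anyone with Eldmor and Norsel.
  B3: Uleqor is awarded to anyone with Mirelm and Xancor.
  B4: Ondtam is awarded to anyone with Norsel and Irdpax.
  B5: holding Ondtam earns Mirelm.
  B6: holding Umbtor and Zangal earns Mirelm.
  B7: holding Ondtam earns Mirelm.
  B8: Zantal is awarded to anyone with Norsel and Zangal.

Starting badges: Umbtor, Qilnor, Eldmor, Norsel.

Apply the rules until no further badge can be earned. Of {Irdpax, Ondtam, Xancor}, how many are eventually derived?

1

With Eldmor and Norsel, Zangal is earned (B2).
With Umbtor and Zangal, Mirelm is earned (B6).
With Mirelm, Xancor is earned (B1).
No rule produces Irdpax, and it is not given.
Ondtam would need Norsel and Irdpax (B4), but Irdpax is never earned.
Xancor: reached.
Reached: Xancor — 1 of the 3.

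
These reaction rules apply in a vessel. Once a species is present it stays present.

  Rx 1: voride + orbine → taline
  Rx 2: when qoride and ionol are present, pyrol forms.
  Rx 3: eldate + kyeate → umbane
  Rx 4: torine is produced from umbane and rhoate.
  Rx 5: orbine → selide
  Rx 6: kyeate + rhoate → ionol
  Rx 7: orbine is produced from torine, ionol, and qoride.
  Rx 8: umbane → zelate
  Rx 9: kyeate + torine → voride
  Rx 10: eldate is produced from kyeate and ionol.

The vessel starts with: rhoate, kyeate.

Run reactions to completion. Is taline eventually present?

taline would need voride and orbine (Rx 1), but orbine never forms.

No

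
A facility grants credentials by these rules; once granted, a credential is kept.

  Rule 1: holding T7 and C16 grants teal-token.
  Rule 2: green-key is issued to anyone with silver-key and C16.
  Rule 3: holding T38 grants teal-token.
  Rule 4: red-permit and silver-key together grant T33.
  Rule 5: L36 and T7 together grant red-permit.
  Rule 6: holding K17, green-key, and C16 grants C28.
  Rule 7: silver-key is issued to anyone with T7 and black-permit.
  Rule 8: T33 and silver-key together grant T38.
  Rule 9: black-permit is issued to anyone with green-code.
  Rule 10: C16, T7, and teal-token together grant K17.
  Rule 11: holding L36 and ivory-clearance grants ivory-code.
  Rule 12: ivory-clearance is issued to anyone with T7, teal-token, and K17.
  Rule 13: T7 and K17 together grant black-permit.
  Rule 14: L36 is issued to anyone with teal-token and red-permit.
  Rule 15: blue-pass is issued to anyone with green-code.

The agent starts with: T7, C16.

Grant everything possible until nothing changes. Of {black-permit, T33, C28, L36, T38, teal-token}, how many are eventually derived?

Holding T7 and C16 grants teal-token (Rule 1).
Holding C16, T7, and teal-token grants K17 (Rule 10).
Holding T7 and K17 grants black-permit (Rule 13).
Holding T7 and black-permit grants silver-key (Rule 7).
Holding silver-key and C16 grants green-key (Rule 2).
Holding K17, green-key, and C16 grants C28 (Rule 6).
black-permit: reached.
T33 would need red-permit and silver-key (Rule 4), but red-permit is never granted.
C28: reached.
L36 would need teal-token and red-permit (Rule 14), but red-permit is never granted.
T38 would need T33 and silver-key (Rule 8), but T33 is never granted.
teal-token: reached.
Reached: black-permit, C28, and teal-token — 3 of the 6.

3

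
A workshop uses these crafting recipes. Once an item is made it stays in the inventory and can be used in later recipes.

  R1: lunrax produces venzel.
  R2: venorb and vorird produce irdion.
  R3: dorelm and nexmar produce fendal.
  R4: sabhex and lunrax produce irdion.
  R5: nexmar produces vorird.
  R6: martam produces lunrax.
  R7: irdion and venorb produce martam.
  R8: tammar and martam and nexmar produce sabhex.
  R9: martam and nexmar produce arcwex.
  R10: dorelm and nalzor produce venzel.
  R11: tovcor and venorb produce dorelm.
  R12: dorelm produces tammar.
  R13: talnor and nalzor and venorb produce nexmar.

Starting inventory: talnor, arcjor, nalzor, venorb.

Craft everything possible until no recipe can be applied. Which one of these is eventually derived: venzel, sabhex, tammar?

venzel

talnor and nalzor and venorb → nexmar (R13).
Using R5, nexmar makes vorird.
Using R2, venorb and vorird make irdion.
irdion and venorb → martam (R7).
martam → lunrax (R6).
Using R1, lunrax makes venzel.
sabhex would need tammar, martam, and nexmar (R8), but tammar is never obtained. tammar would need dorelm (R12), but dorelm is never obtained.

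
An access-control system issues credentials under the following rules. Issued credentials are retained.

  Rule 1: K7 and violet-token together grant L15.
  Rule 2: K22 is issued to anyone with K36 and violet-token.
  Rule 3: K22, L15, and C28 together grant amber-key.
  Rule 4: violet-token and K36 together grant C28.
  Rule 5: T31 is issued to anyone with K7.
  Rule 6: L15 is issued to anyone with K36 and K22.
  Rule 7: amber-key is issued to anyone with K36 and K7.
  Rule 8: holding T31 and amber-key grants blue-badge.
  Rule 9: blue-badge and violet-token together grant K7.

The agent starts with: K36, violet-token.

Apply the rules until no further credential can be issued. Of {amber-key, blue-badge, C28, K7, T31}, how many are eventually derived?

Holding K36 and violet-token grants K22 (Rule 2).
Holding violet-token and K36 grants C28 (Rule 4).
Holding K36 and K22 grants L15 (Rule 6).
Holding K22, L15, and C28 grants amber-key (Rule 3).
amber-key: reached.
blue-badge would need T31 and amber-key (Rule 8), but T31 is never granted.
C28: reached.
K7 would need blue-badge and violet-token (Rule 9), but blue-badge is never granted.
T31 would need K7 (Rule 5), but K7 is never granted.
Reached: amber-key and C28 — 2 of the 5.

2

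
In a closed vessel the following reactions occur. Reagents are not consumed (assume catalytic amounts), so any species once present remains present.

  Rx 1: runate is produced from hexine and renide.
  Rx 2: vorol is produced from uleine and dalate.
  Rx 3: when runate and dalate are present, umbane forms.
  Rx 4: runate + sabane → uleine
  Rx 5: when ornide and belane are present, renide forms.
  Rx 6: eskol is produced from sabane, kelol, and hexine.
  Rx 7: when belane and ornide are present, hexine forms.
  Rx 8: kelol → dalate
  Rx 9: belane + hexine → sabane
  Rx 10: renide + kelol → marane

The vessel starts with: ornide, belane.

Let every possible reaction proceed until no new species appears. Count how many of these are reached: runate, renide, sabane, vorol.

ornide and belane present → renide forms (Rx 5).
belane and ornide present → hexine forms (Rx 7).
hexine and renide present → runate forms (Rx 1).
belane and hexine present → sabane forms (Rx 9).
runate: reached.
renide: reached.
sabane: reached.
vorol would need uleine and dalate (Rx 2), but dalate never forms.
Reached: runate, renide, and sabane — 3 of the 4.

3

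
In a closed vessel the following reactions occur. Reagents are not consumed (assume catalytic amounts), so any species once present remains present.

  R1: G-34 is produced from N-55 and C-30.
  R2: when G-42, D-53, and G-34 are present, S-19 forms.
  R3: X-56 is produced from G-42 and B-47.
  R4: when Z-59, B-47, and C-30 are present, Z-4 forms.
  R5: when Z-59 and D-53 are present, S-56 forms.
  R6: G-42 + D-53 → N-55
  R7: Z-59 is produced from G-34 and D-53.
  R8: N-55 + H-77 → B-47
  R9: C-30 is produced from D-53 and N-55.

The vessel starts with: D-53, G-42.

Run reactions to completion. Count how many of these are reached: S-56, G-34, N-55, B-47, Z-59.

4

G-42 and D-53 present → N-55 forms (R6).
D-53 and N-55 present → C-30 forms (R9).
N-55 and C-30 present → G-34 forms (R1).
G-34 and D-53 present → Z-59 forms (R7).
Z-59 and D-53 present → S-56 forms (R5).
S-56: reached.
G-34: reached.
N-55: reached.
B-47 would need N-55 and H-77 (R8), but H-77 never forms.
Z-59: reached.
Reached: S-56, G-34, N-55, and Z-59 — 4 of the 5.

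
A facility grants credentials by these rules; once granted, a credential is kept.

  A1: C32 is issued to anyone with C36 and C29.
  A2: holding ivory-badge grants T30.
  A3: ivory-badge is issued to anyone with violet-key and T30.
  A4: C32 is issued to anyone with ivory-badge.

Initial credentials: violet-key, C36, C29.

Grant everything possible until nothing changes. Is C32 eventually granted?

Holding C36 and C29 grants C32 (A1).

Yes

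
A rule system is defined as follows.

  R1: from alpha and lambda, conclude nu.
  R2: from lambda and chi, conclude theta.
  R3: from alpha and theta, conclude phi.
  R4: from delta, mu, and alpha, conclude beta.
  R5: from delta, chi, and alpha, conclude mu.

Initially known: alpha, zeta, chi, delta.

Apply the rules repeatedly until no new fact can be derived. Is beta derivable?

Yes

From delta, chi, and alpha, R5 gives mu.
From delta, mu, and alpha, R4 gives beta.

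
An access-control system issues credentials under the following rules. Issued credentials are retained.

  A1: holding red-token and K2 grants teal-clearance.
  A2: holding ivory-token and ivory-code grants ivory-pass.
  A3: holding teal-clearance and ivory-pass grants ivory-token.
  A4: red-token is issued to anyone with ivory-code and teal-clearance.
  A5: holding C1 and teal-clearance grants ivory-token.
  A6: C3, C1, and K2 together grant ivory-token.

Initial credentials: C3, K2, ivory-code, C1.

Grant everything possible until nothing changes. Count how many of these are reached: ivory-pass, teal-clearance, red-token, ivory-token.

2

Holding C3, C1, and K2 grants ivory-token (A6).
Holding ivory-token and ivory-code grants ivory-pass (A2).
ivory-pass: reached.
teal-clearance would need red-token and K2 (A1), but red-token is never granted.
red-token would need ivory-code and teal-clearance (A4), but teal-clearance is never granted.
ivory-token: reached.
Reached: ivory-pass and ivory-token — 2 of the 4.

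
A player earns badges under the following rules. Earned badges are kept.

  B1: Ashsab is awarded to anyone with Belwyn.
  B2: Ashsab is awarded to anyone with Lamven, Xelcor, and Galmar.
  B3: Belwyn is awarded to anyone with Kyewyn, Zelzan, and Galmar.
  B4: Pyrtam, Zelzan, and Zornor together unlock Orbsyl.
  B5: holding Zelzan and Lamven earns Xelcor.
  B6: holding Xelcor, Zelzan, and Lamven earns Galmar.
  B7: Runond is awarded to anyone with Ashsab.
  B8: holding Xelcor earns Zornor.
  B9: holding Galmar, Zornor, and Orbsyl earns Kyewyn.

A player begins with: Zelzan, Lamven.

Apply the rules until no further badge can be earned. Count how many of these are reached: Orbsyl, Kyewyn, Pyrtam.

0

Orbsyl would need Pyrtam, Zelzan, and Zornor (B4), but Pyrtam is never earned.
Kyewyn would need Galmar, Zornor, and Orbsyl (B9), but Orbsyl is never earned.
No rule produces Pyrtam, and it is not given.
None of the 3 are reached.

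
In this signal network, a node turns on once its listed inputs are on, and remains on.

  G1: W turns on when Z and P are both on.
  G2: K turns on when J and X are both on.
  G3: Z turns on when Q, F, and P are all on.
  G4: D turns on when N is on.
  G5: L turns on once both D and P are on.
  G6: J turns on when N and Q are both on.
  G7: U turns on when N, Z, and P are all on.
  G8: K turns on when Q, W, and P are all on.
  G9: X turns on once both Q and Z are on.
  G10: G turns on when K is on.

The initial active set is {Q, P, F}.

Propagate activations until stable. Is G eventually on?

Yes

Q, F, and P are on, so Z turns on (G3).
G1: Z and P on → W on.
Q, W, and P are on, so K turns on (G8).
G10: K on → G on.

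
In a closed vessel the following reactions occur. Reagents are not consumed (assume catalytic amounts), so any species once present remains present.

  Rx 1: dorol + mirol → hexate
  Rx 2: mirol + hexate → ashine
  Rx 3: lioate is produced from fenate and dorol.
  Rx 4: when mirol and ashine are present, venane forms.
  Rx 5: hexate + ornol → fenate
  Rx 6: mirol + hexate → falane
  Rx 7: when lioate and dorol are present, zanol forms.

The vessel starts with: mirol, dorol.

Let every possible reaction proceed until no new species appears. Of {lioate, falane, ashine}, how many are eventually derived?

dorol and mirol present → hexate forms (Rx 1).
mirol and hexate present → falane forms (Rx 6).
mirol and hexate present → ashine forms (Rx 2).
lioate would need fenate and dorol (Rx 3), but fenate never forms.
falane: reached.
ashine: reached.
Reached: falane and ashine — 2 of the 3.

2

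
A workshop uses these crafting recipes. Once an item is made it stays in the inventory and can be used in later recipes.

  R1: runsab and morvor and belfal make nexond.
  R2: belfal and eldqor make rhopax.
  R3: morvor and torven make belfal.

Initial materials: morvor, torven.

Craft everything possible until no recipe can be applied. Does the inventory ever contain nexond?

nexond would need runsab, morvor, and belfal (R1), but runsab is never obtained.

No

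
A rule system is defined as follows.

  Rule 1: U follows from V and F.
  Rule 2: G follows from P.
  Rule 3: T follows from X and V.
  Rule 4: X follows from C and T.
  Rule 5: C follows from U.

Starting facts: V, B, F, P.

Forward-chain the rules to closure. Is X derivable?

No

X would need C and T (Rule 4), but T is never established.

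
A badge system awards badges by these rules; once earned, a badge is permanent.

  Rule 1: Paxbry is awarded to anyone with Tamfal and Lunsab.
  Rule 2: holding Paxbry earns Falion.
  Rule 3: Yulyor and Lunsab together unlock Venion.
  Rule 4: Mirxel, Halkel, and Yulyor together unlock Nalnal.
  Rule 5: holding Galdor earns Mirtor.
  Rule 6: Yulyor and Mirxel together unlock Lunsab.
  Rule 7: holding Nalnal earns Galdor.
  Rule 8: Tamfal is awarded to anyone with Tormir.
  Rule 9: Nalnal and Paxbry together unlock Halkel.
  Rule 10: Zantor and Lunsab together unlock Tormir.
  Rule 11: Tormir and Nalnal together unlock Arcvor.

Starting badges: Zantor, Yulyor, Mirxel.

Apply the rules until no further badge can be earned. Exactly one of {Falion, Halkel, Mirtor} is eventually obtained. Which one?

Falion

With Yulyor and Mirxel, Lunsab is earned (Rule 6).
With Zantor and Lunsab, Tormir is earned (Rule 10).
With Tormir, Tamfal is earned (Rule 8).
With Tamfal and Lunsab, Paxbry is earned (Rule 1).
With Paxbry, Falion is earned (Rule 2).
Mirtor would need Galdor (Rule 5), but Galdor is never earned. Halkel would need Nalnal and Paxbry (Rule 9), but Nalnal is never earned.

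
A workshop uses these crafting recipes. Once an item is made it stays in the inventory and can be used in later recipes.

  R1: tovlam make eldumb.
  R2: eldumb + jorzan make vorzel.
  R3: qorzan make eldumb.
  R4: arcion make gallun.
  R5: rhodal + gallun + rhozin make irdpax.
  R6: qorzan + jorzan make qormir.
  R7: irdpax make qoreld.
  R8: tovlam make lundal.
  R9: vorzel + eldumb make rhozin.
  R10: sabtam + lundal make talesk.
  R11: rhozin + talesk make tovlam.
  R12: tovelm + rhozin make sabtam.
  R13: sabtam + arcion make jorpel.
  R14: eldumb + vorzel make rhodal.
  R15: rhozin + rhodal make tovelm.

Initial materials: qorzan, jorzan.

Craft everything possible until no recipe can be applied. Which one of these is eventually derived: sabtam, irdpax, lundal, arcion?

sabtam

Using R3, qorzan makes eldumb.
Using R2, eldumb and jorzan make vorzel.
eldumb + vorzel → rhodal (R14).
vorzel + eldumb → rhozin (R9).
Using R15, rhozin and rhodal make tovelm.
Using R12, tovelm and rhozin make sabtam.
irdpax would need rhodal, gallun, and rhozin (R5), but gallun is never obtained. No rule produces arcion, and it is not given. lundal would need tovlam (R8), but tovlam is never obtained.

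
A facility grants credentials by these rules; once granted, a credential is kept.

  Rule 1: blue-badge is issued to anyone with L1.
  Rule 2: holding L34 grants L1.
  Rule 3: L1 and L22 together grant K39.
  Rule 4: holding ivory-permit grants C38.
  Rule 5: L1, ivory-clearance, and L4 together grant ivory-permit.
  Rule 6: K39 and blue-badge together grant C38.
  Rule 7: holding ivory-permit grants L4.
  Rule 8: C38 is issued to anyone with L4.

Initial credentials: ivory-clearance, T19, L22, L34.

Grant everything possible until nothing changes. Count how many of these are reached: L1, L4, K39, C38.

3

Holding L34 grants L1 (Rule 2).
Holding L1 and L22 grants K39 (Rule 3).
Holding L1 grants blue-badge (Rule 1).
Holding K39 and blue-badge grants C38 (Rule 6).
L1: reached.
L4 would need ivory-permit (Rule 7), but ivory-permit is never granted.
K39: reached.
C38: reached.
Reached: L1, K39, and C38 — 3 of the 4.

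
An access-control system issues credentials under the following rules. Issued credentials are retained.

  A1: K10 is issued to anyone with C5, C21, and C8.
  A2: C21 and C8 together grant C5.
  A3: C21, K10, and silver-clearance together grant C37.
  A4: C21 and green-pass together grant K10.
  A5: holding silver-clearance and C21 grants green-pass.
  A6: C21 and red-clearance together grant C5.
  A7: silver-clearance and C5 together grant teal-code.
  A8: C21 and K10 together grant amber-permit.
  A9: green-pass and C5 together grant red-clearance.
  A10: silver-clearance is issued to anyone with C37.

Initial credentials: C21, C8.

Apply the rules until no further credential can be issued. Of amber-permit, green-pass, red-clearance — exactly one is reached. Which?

amber-permit

Holding C21 and C8 grants C5 (A2).
Holding C5, C21, and C8 grants K10 (A1).
Holding C21 and K10 grants amber-permit (A8).
green-pass would need silver-clearance and C21 (A5), but silver-clearance is never granted. red-clearance would need green-pass and C5 (A9), but green-pass is never granted.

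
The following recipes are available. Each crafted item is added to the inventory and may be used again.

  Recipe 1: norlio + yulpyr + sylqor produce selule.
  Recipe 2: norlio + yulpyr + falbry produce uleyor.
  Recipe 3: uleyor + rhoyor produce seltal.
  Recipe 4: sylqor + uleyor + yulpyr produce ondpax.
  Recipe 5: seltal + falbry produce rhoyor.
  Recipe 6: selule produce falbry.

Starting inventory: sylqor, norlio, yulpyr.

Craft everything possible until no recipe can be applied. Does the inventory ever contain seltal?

seltal would need uleyor and rhoyor (Recipe 3), but rhoyor is never obtained.

No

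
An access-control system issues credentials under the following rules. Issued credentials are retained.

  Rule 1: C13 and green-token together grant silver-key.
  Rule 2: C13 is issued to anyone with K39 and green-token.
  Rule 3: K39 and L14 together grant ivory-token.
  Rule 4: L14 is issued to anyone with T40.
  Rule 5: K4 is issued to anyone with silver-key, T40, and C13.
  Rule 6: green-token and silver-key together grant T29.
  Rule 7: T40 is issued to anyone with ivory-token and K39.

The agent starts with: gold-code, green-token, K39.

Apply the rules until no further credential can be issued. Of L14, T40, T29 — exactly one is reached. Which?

T29

Holding K39 and green-token grants C13 (Rule 2).
Holding C13 and green-token grants silver-key (Rule 1).
Holding green-token and silver-key grants T29 (Rule 6).
L14 would need T40 (Rule 4), but T40 is never granted. T40 would need ivory-token and K39 (Rule 7), but ivory-token is never granted.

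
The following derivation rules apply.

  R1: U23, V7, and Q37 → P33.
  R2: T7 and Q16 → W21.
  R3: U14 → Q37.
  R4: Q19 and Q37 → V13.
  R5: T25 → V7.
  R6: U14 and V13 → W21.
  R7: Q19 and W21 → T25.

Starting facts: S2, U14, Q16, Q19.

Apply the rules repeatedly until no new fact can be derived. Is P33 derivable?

P33 would need U23, V7, and Q37 (R1), but U23 is never established.

No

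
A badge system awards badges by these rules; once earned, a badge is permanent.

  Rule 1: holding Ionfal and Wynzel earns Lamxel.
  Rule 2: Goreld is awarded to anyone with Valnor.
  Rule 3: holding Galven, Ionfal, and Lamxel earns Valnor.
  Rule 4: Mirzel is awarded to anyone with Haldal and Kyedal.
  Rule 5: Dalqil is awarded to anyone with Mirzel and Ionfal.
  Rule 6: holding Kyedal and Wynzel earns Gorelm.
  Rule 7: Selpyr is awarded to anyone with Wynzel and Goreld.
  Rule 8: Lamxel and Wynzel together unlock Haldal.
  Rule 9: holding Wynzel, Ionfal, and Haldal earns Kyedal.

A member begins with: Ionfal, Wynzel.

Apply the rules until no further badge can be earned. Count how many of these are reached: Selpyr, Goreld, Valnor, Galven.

0

Selpyr would need Wynzel and Goreld (Rule 7), but Goreld is never earned.
Goreld would need Valnor (Rule 2), but Valnor is never earned.
Valnor would need Galven, Ionfal, and Lamxel (Rule 3), but Galven is never earned.
No rule produces Galven, and it is not given.
None of the 4 are reached.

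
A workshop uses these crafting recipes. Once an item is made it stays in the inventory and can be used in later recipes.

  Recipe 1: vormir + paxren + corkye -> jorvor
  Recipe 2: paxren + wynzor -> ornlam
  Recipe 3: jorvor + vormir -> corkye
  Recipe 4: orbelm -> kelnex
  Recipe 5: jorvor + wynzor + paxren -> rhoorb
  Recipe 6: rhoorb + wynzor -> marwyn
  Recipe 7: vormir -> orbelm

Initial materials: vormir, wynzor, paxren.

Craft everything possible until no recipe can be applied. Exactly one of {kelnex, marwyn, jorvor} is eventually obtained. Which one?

vormir -> orbelm (Recipe 7).
orbelm -> kelnex (Recipe 4).
marwyn would need rhoorb and wynzor (Recipe 6), but rhoorb is never obtained. jorvor would need vormir, paxren, and corkye (Recipe 1), but corkye is never obtained.

kelnex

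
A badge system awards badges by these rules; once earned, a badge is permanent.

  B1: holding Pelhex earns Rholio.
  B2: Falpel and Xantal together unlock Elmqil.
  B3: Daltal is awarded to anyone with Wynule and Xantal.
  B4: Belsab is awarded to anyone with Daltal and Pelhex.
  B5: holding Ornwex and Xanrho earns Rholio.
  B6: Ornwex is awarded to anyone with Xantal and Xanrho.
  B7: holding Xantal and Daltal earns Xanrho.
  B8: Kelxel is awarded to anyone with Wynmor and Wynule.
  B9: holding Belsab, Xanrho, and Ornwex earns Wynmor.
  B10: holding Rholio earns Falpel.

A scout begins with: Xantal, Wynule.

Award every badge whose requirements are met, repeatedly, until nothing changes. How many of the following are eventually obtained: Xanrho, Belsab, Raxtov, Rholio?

With Wynule and Xantal, Daltal is earned (B3).
With Xantal and Daltal, Xanrho is earned (B7).
With Xantal and Xanrho, Ornwex is earned (B6).
With Ornwex and Xanrho, Rholio is earned (B5).
Xanrho: reached.
Belsab would need Daltal and Pelhex (B4), but Pelhex is never earned.
No rule produces Raxtov, and it is not given.
Rholio: reached.
Reached: Xanrho and Rholio — 2 of the 4.

2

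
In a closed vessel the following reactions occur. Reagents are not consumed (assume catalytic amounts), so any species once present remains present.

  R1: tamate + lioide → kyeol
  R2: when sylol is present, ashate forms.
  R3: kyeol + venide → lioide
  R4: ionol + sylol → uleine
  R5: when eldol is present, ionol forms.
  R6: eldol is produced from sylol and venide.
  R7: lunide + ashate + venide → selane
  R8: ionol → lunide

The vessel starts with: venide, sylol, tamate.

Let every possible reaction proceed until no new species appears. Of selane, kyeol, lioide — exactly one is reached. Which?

selane

sylol and venide present → eldol forms (R6).
sylol present → ashate forms (R2).
eldol present → ionol forms (R5).
ionol present → lunide forms (R8).
lunide, ashate, and venide present → selane forms (R7).
kyeol would need tamate and lioide (R1), but lioide never forms. lioide would need kyeol and venide (R3), but kyeol never forms.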